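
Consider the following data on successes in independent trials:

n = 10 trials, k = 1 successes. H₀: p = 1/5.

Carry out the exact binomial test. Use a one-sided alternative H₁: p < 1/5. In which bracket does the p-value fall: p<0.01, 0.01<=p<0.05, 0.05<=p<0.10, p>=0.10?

Exact binomial: n=10, k=1, p₀=1/5=0.2000
P(X≤1) from Σ C(n,i)·p₀^i·(1−p₀)^(n−i)
p-value (one-sided, H₁ less) = 0.37581
→ bracket: p>=0.10

p-value bracket: p>=0.10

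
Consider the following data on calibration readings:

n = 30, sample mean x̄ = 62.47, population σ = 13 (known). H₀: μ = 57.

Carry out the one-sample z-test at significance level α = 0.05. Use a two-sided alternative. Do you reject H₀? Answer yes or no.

SE = σ/√n = 13/√30 = 2.3735
z = (x̄−μ₀)/SE = (62.47−57)/2.3735 = 2.3046
p-value (two-sided) = 0.02119
At α=0.05: p < α → reject H₀

reject H₀: yes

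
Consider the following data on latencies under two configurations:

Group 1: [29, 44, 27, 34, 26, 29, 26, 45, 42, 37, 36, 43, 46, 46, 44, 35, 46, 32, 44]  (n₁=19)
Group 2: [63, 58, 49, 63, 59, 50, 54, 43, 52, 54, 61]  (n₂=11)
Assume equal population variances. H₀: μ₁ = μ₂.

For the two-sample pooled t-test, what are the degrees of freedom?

degrees of freedom = 28

df = n₁ + n₂ − 2 = 19 + 11 − 2 = 28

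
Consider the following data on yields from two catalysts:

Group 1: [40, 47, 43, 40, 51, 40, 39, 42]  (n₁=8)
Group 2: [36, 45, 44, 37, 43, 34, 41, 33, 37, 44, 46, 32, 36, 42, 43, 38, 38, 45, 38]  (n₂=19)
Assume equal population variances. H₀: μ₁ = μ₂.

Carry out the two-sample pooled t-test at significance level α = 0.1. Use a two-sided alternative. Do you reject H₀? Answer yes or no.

reject H₀: yes

x̄₁=42.750, s₁=4.200, n₁=8
x̄₂=39.579, s₂=4.401, n₂=19
s_p² = [7·4.200² + 18·4.401²]/25 = 18.8853
SE = √(s_p²·(1/8+1/19)) = 1.8316
t = (42.750−39.579)/1.8316 = 1.7313
df = 25
p-value (two-sided) = 0.09572
At α=0.1: p < α → reject H₀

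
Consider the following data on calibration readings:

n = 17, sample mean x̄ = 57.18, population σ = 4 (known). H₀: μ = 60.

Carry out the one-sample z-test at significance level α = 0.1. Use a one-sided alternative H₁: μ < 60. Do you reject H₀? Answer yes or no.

SE = σ/√n = 4/√17 = 0.9701
z = (x̄−μ₀)/SE = (57.18−60)/0.9701 = -2.9068
p-value (one-sided, H₁ less) = 0.00183
At α=0.1: p < α → reject H₀

reject H₀: yes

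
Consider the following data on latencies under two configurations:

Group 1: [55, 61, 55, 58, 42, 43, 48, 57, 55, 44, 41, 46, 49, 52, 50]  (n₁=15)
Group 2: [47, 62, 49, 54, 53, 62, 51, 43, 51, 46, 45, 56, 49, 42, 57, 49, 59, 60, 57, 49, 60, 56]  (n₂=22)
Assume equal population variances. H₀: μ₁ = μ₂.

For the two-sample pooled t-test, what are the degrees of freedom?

degrees of freedom = 35

df = n₁ + n₂ − 2 = 15 + 22 − 2 = 35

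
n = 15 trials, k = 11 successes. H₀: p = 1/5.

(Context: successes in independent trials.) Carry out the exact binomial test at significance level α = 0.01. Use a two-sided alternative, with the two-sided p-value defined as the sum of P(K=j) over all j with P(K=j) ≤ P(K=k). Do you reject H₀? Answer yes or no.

reject H₀: yes

Exact binomial: n=15, k=11, p₀=1/5=0.2000
P(X=j) = C(n,j)·p₀^j·(1−p₀)^(n−j); p = Σ P(X=j) over j with P(X=j) ≤ P(X=11)
p-value (two-sided) = 0.00001
At α=0.01: p < α → reject H₀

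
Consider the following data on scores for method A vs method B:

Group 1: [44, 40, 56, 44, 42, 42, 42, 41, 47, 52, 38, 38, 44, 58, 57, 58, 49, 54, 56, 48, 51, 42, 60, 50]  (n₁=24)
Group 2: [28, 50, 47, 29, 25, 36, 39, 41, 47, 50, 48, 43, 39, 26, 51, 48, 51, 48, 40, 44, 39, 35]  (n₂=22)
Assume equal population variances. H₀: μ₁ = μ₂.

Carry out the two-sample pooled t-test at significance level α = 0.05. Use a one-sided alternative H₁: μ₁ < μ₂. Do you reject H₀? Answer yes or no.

x̄₁=48.042, s₁=6.994, n₁=24
x̄₂=41.091, s₂=8.343, n₂=22
s_p² = [23·6.994² + 21·8.343²]/44 = 58.7904
SE = √(s_p²·(1/24+1/22)) = 2.2632
t = (48.042−41.091)/2.2632 = 3.0713
df = 44
p-value (one-sided, H₁ less) = 0.99818
At α=0.05: p ≥ α → fail to reject H₀

reject H₀: no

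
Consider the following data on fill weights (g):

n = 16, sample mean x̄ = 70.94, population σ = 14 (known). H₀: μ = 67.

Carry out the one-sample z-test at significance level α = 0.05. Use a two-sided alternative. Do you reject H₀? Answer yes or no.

reject H₀: no

SE = σ/√n = 14/√16 = 3.5000
z = (x̄−μ₀)/SE = (70.94−67)/3.5000 = 1.1257
p-value (two-sided) = 0.26029
At α=0.05: p ≥ α → fail to reject H₀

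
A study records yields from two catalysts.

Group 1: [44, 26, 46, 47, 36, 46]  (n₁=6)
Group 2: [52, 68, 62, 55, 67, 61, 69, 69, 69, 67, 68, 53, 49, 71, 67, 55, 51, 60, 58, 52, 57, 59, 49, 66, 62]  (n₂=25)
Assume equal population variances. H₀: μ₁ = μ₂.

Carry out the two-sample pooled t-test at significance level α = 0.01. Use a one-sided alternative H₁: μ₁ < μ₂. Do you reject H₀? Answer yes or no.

reject H₀: yes

x̄₁=40.833, s₁=8.305, n₁=6
x̄₂=60.640, s₂=7.181, n₂=25
s_p² = [5·8.305² + 24·7.181²]/29 = 54.5722
SE = √(s_p²·(1/6+1/25)) = 3.3583
t = (40.833−60.640)/3.3583 = -5.8978
df = 29
p-value (one-sided, H₁ less) = 0.00000
At α=0.01: p < α → reject H₀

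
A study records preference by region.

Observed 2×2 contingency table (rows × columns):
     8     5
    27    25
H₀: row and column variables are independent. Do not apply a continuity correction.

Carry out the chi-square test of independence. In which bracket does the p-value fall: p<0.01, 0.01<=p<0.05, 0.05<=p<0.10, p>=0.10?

p-value bracket: p>=0.10

Row totals [13, 52], col totals [35, 30], n=65
χ² = (8−7.00)²/7.00 + (5−6.00)²/6.00 + (27−28.00)²/28.00 + (25−24.00)²/24.00 = 0.3869
df = 1
p-value (upper-tail) = 0.53393
→ bracket: p>=0.10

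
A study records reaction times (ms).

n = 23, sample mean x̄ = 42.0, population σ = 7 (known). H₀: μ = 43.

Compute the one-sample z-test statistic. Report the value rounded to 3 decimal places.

SE = σ/√n = 7/√23 = 1.4596
z = (x̄−μ₀)/SE = (42.0−43)/1.4596 = -0.6851

test statistic = -0.685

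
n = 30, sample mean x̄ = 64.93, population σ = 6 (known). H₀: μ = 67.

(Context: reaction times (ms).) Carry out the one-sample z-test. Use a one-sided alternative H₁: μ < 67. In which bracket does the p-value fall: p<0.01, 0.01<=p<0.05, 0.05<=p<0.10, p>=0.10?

p-value bracket: 0.01<=p<0.05

SE = σ/√n = 6/√30 = 1.0954
z = (x̄−μ₀)/SE = (64.93−67)/1.0954 = -1.8896
p-value (one-sided, H₁ less) = 0.02940
→ bracket: 0.01<=p<0.05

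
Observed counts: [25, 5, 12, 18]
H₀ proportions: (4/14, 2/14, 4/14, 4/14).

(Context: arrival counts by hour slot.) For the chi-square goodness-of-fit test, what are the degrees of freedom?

degrees of freedom = 3

df = k − 1 = 4 − 1 = 3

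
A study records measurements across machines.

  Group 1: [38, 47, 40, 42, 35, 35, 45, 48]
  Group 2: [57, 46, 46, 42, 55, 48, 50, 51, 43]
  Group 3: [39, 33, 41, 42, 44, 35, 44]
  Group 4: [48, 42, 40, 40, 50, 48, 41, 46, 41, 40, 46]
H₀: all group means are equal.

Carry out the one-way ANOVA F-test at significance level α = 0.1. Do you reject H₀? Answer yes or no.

reject H₀: yes

Group means [41.25, 48.67, 39.71, 43.82], grand mean 43.657
SSB = Σnᵢ(x̄ᵢ−x̄)² = 381.321; SSW = ΣΣ(x−x̄ᵢ)² = 648.565
MSB = 381.321/3 = 127.1069; MSW = 648.565/31 = 20.9214
F = MSB/MSW = 6.0754
df = (3, 31)
p-value (upper-tail) = 0.00224
At α=0.1: p < α → reject H₀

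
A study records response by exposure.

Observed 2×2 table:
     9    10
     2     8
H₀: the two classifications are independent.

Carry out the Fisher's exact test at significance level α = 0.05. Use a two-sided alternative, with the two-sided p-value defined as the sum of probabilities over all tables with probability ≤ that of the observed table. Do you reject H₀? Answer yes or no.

Margins: r₁=19, r₂=10, c₁=11, c₂=18, n=29
p_obs = C(19,9)·C(10,2)/C(29,11); sum pmf over tables with pmf ≤ p_obs
p-value (two-sided) = 0.23437
At α=0.05: p ≥ α → fail to reject H₀

reject H₀: no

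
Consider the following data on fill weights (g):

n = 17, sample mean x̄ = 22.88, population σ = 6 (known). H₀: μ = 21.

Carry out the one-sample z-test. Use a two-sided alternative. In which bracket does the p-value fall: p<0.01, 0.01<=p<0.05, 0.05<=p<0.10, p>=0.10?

p-value bracket: p>=0.10

SE = σ/√n = 6/√17 = 1.4552
z = (x̄−μ₀)/SE = (22.88−21)/1.4552 = 1.2919
p-value (two-sided) = 0.19639
→ bracket: p>=0.10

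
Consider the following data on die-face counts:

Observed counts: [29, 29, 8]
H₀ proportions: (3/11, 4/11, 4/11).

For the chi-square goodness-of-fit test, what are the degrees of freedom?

df = k − 1 = 3 − 1 = 2

degrees of freedom = 2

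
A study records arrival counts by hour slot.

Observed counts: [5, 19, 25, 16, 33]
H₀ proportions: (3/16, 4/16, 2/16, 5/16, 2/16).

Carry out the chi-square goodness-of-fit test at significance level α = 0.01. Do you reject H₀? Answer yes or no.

n = 98; E_i = n·p_i = [18.38, 24.50, 12.25, 30.62, 12.25]
χ² = (5−18.38)²/18.38 + (19−24.50)²/24.50 + (25−12.25)²/12.25 + (16−30.62)²/30.62 + (33−12.25)²/12.25 = 66.3728
df = 4
p-value (upper-tail) = 0.00000
At α=0.01: p < α → reject H₀

reject H₀: yes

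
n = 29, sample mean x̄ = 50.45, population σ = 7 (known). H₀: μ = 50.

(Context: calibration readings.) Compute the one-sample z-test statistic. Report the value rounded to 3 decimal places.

test statistic = 0.346

SE = σ/√n = 7/√29 = 1.2999
z = (x̄−μ₀)/SE = (50.45−50)/1.2999 = 0.3462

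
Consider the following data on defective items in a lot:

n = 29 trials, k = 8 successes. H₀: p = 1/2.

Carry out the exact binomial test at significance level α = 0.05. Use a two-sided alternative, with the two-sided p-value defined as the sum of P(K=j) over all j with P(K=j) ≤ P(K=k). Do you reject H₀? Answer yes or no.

Exact binomial: n=29, k=8, p₀=1/2=0.5000
P(X=j) = C(n,j)·p₀^j·(1−p₀)^(n−j); p = Σ P(X=j) over j with P(X=j) ≤ P(X=8)
p-value (two-sided) = 0.02412
At α=0.05: p < α → reject H₀

reject H₀: yes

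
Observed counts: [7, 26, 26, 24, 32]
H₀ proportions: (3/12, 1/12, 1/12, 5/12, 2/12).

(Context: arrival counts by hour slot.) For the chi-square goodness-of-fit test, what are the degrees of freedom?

degrees of freedom = 4

df = k − 1 = 5 − 1 = 4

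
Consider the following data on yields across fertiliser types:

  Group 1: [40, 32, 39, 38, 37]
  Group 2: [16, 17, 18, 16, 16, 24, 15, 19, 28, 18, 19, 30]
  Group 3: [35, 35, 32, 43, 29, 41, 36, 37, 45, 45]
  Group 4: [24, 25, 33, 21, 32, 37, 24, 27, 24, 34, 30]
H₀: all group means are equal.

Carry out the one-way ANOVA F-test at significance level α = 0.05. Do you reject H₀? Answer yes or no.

Group means [37.20, 19.67, 37.80, 28.27], grand mean 29.237
SSB = Σnᵢ(x̄ᵢ−x̄)² = 2159.620; SSW = ΣΣ(x−x̄ᵢ)² = 849.248
MSB = 2159.620/3 = 719.8733; MSW = 849.248/34 = 24.9779
F = MSB/MSW = 28.8204
df = (3, 34)
p-value (upper-tail) = 0.00000
At α=0.05: p < α → reject H₀

reject H₀: yes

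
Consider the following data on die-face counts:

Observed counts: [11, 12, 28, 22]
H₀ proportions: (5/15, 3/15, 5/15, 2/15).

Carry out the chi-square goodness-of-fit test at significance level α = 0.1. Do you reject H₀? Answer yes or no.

reject H₀: yes

n = 73; E_i = n·p_i = [24.33, 14.60, 24.33, 9.73]
χ² = (11−24.33)²/24.33 + (12−14.60)²/14.60 + (28−24.33)²/24.33 + (22−9.73)²/9.73 = 23.7808
df = 3
p-value (upper-tail) = 0.00003
At α=0.1: p < α → reject H₀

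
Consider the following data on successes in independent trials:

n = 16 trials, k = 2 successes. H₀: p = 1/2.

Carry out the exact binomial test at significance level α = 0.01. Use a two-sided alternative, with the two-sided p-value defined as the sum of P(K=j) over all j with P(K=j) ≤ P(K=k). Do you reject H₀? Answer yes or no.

Exact binomial: n=16, k=2, p₀=1/2=0.5000
P(X=j) = C(n,j)·p₀^j·(1−p₀)^(n−j); p = Σ P(X=j) over j with P(X=j) ≤ P(X=2)
p-value (two-sided) = 0.00418
At α=0.01: p < α → reject H₀

reject H₀: yes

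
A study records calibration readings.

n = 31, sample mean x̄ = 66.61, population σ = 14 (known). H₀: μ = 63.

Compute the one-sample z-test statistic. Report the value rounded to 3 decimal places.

SE = σ/√n = 14/√31 = 2.5145
z = (x̄−μ₀)/SE = (66.61−63)/2.5145 = 1.4357

test statistic = 1.436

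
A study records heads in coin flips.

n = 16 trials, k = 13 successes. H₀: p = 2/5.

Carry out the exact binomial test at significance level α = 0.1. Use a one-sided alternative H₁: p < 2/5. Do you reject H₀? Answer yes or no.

Exact binomial: n=16, k=13, p₀=2/5=0.4000
P(X≤13) from Σ C(n,i)·p₀^i·(1−p₀)^(n−i)
p-value (one-sided, H₁ less) = 0.99987
At α=0.1: p ≥ α → fail to reject H₀

reject H₀: no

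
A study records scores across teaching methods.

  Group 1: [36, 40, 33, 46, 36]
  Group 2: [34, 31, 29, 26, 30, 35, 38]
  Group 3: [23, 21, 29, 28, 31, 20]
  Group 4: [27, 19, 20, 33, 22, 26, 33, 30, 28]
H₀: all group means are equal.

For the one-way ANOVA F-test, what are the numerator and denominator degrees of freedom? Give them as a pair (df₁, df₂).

degrees of freedom = [3, 23]

k = 4 groups, N = 27 total
df = (k−1, N−k) = (4−1, 27−4) = (3, 23)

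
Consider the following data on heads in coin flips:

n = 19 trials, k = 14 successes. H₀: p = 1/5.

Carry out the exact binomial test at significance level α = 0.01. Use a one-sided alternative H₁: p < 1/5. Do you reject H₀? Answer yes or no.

Exact binomial: n=19, k=14, p₀=1/5=0.2000
P(X≤14) from Σ C(n,i)·p₀^i·(1−p₀)^(n−i)
p-value (one-sided, H₁ less) = 1.00000
At α=0.01: p ≥ α → fail to reject H₀

reject H₀: no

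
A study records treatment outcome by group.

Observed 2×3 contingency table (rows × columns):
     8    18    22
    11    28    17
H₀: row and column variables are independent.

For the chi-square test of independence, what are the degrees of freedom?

degrees of freedom = 2

df = (r−1)(c−1) = (2−1)·(3−1) = 2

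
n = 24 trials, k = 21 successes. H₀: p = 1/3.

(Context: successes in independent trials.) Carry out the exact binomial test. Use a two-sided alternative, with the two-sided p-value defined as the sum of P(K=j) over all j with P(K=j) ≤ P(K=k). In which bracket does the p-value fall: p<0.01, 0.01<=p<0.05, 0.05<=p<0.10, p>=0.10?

Exact binomial: n=24, k=21, p₀=1/3=0.3333
P(X=j) = C(n,j)·p₀^j·(1−p₀)^(n−j); p = Σ P(X=j) over j with P(X=j) ≤ P(X=21)
p-value (two-sided) = 0.00000
→ bracket: p<0.01

p-value bracket: p<0.01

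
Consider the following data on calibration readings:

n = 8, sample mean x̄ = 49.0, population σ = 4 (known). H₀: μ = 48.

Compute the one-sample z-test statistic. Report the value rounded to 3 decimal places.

test statistic = 0.707

SE = σ/√n = 4/√8 = 1.4142
z = (x̄−μ₀)/SE = (49.0−48)/1.4142 = 0.7071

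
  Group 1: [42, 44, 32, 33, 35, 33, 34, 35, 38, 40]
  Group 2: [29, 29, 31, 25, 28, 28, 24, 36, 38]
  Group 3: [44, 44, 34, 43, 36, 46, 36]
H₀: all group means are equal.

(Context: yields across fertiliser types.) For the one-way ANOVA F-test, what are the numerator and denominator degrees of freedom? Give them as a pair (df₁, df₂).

degrees of freedom = [2, 23]

k = 3 groups, N = 26 total
df = (k−1, N−k) = (3−1, 26−3) = (2, 23)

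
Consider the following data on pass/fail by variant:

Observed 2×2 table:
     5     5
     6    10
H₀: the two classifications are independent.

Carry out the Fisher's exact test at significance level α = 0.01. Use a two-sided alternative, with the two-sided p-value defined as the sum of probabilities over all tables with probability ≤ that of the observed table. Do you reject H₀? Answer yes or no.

Margins: r₁=10, r₂=16, c₁=11, c₂=15, n=26
p_obs = C(10,5)·C(16,6)/C(26,11); sum pmf over tables with pmf ≤ p_obs
p-value (two-sided) = 0.68906
At α=0.01: p ≥ α → fail to reject H₀

reject H₀: no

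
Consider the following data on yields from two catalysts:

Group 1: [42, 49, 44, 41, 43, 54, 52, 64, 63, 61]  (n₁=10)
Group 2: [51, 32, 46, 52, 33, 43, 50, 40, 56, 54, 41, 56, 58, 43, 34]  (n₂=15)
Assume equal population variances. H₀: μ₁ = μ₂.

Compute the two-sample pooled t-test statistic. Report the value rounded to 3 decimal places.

x̄₁=51.300, s₁=8.945, n₁=10
x̄₂=45.933, s₂=8.754, n₂=15
s_p² = [9·8.945² + 14·8.754²]/23 = 77.9580
SE = √(s_p²·(1/10+1/15)) = 3.6046
t = (51.300−45.933)/3.6046 = 1.4888
df = 23

test statistic = 1.489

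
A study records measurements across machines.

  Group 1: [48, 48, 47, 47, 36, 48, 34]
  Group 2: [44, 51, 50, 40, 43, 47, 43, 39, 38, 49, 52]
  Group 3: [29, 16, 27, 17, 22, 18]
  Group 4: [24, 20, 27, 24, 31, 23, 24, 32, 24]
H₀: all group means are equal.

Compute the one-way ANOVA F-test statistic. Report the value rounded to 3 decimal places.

test statistic = 46.496

Group means [44.00, 45.09, 21.50, 25.44], grand mean 35.212
SSB = Σnᵢ(x̄ᵢ−x̄)² = 3600.884; SSW = ΣΣ(x−x̄ᵢ)² = 748.631
MSB = 3600.884/3 = 1200.2946; MSW = 748.631/29 = 25.8149
F = MSB/MSW = 46.4962
df = (3, 29)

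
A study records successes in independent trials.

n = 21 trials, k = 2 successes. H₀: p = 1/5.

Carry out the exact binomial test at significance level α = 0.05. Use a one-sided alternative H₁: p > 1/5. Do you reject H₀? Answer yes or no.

reject H₀: no

Exact binomial: n=21, k=2, p₀=1/5=0.2000
P(X≥2) from Σ C(n,i)·p₀^i·(1−p₀)^(n−i)
p-value (one-sided, H₁ greater) = 0.94235
At α=0.05: p ≥ α → fail to reject H₀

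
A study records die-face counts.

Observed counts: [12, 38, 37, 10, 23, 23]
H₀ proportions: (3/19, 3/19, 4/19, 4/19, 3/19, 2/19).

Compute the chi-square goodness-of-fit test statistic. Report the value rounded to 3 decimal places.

test statistic = 34.699

n = 143; E_i = n·p_i = [22.58, 22.58, 30.11, 30.11, 22.58, 15.05]
χ² = (12−22.58)²/22.58 + (38−22.58)²/22.58 + (37−30.11)²/30.11 + (10−30.11)²/30.11 + (23−22.58)²/22.58 + (23−15.05)²/15.05 = 34.6987
df = 5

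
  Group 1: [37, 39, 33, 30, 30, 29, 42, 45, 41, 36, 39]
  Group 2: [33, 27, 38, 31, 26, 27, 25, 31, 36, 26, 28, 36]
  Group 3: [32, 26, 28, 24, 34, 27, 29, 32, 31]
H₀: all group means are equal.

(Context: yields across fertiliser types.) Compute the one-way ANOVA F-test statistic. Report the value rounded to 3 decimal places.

Group means [36.45, 30.33, 29.22], grand mean 32.125
SSB = Σnᵢ(x̄ᵢ−x̄)² = 320.551; SSW = ΣΣ(x−x̄ᵢ)² = 598.949
MSB = 320.551/2 = 160.2753; MSW = 598.949/29 = 20.6534
F = MSB/MSW = 7.7602
df = (2, 29)

test statistic = 7.760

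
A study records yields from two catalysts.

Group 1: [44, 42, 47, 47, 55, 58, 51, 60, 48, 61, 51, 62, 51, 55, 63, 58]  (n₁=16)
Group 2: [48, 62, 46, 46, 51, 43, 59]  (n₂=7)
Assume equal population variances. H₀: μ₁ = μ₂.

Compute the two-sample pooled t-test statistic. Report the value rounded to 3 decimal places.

test statistic = 0.844

x̄₁=53.312, s₁=6.640, n₁=16
x̄₂=50.714, s₂=7.158, n₂=7
s_p² = [15·6.640² + 6·7.158²]/21 = 46.1365
SE = √(s_p²·(1/16+1/7)) = 3.0781
t = (53.312−50.714)/3.0781 = 0.8441
df = 21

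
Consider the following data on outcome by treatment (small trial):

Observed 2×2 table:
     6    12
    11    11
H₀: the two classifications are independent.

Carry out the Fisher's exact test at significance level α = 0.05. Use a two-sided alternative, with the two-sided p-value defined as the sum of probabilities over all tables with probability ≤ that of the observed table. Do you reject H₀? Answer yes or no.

Margins: r₁=18, r₂=22, c₁=17, c₂=23, n=40
p_obs = C(18,6)·C(22,11)/C(40,17); sum pmf over tables with pmf ≤ p_obs
p-value (two-sided) = 0.34756
At α=0.05: p ≥ α → fail to reject H₀

reject H₀: no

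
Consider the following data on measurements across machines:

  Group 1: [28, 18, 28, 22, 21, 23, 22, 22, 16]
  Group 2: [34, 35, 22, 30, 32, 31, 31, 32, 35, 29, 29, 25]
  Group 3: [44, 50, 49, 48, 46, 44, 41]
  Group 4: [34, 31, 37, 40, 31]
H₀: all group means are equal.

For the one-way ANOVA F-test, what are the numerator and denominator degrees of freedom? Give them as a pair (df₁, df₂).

degrees of freedom = [3, 29]

k = 4 groups, N = 33 total
df = (k−1, N−k) = (4−1, 33−4) = (3, 29)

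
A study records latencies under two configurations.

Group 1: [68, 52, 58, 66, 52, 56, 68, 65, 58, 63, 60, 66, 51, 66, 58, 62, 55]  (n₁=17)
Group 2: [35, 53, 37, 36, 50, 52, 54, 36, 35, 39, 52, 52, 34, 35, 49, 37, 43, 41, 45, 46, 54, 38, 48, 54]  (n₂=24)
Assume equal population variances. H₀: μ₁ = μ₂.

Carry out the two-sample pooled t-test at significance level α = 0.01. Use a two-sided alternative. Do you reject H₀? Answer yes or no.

x̄₁=60.235, s₁=5.783, n₁=17
x̄₂=43.958, s₂=7.504, n₂=24
s_p² = [16·5.783² + 23·7.504²]/39 = 46.9235
SE = √(s_p²·(1/17+1/24)) = 2.1715
t = (60.235−43.958)/2.1715 = 7.4958
df = 39
p-value (two-sided) = 0.00000
At α=0.01: p < α → reject H₀

reject H₀: yes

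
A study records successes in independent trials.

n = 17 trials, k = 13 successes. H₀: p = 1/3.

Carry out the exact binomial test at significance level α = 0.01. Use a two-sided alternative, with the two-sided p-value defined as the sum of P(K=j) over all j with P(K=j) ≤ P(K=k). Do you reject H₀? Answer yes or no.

Exact binomial: n=17, k=13, p₀=1/3=0.3333
P(X=j) = C(n,j)·p₀^j·(1−p₀)^(n−j); p = Σ P(X=j) over j with P(X=j) ≤ P(X=13)
p-value (two-sided) = 0.00034
At α=0.01: p < α → reject H₀

reject H₀: yes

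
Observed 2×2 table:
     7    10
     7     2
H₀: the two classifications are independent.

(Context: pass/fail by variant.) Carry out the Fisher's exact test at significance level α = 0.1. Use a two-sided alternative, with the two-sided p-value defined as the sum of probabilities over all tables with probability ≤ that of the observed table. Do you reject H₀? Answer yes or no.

reject H₀: no

Margins: r₁=17, r₂=9, c₁=14, c₂=12, n=26
p_obs = C(17,7)·C(9,7)/C(26,14); sum pmf over tables with pmf ≤ p_obs
p-value (two-sided) = 0.11002
At α=0.1: p ≥ α → fail to reject H₀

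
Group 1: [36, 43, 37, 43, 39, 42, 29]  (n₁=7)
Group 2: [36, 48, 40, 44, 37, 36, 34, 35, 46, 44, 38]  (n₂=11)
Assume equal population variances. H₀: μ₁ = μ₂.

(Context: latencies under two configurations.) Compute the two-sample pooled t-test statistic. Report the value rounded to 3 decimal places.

x̄₁=38.429, s₁=5.028, n₁=7
x̄₂=39.818, s₂=4.875, n₂=11
s_p² = [6·5.028² + 10·4.875²]/16 = 24.3344
SE = √(s_p²·(1/7+1/11)) = 2.3851
t = (38.429−39.818)/2.3851 = -0.5826
df = 16

test statistic = -0.583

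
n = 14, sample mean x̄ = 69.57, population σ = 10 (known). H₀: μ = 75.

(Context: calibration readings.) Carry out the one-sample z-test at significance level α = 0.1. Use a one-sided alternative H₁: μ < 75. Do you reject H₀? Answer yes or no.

SE = σ/√n = 10/√14 = 2.6726
z = (x̄−μ₀)/SE = (69.57−75)/2.6726 = -2.0317
p-value (one-sided, H₁ less) = 0.02109
At α=0.1: p < α → reject H₀

reject H₀: yes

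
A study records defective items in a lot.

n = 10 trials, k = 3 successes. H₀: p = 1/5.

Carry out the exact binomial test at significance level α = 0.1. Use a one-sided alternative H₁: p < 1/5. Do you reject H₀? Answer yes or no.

reject H₀: no

Exact binomial: n=10, k=3, p₀=1/5=0.2000
P(X≤3) from Σ C(n,i)·p₀^i·(1−p₀)^(n−i)
p-value (one-sided, H₁ less) = 0.87913
At α=0.1: p ≥ α → fail to reject H₀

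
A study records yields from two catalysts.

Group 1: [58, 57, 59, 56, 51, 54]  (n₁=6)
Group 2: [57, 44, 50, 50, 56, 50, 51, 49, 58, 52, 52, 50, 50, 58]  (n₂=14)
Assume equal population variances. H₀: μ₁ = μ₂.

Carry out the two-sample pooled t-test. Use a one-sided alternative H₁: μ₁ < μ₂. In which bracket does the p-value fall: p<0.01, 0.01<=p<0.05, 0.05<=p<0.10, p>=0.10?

x̄₁=55.833, s₁=2.927, n₁=6
x̄₂=51.929, s₂=3.990, n₂=14
s_p² = [5·2.927² + 13·3.990²]/18 = 13.8757
SE = √(s_p²·(1/6+1/14)) = 1.8176
t = (55.833−51.929)/1.8176 = 2.1483
df = 18
p-value (one-sided, H₁ less) = 0.97722
→ bracket: p>=0.10

p-value bracket: p>=0.10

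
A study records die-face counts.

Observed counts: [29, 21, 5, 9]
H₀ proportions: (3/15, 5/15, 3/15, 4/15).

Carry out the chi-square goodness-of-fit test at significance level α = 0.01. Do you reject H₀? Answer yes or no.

n = 64; E_i = n·p_i = [12.80, 21.33, 12.80, 17.07]
χ² = (29−12.80)²/12.80 + (21−21.33)²/21.33 + (5−12.80)²/12.80 + (9−17.07)²/17.07 = 29.0742
df = 3
p-value (upper-tail) = 0.00000
At α=0.01: p < α → reject H₀

reject H₀: yes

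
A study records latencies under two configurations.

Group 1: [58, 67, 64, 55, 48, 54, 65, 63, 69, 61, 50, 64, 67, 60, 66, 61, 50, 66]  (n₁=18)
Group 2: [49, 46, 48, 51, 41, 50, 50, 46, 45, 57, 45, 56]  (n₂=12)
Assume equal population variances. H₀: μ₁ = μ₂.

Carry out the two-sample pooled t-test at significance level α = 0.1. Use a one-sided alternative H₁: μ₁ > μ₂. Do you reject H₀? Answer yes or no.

x̄₁=60.444, s₁=6.528, n₁=18
x̄₂=48.667, s₂=4.599, n₂=12
s_p² = [17·6.528² + 11·4.599²]/28 = 34.1825
SE = √(s_p²·(1/18+1/12)) = 2.1789
t = (60.444−48.667)/2.1789 = 5.4054
df = 28
p-value (one-sided, H₁ greater) = 0.00000
At α=0.1: p < α → reject H₀

reject H₀: yes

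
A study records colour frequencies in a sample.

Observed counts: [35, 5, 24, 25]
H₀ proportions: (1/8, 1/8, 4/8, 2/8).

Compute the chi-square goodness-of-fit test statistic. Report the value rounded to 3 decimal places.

n = 89; E_i = n·p_i = [11.12, 11.12, 44.50, 22.25]
χ² = (35−11.12)²/11.12 + (5−11.12)²/11.12 + (24−44.50)²/44.50 + (25−22.25)²/22.25 = 64.3933
df = 3

test statistic = 64.393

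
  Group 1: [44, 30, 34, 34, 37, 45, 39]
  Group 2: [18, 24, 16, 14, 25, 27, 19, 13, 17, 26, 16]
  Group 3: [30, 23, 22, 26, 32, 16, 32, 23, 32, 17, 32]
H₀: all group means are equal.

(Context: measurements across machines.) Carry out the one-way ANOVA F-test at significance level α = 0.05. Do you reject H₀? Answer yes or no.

Group means [37.57, 19.55, 25.91], grand mean 26.310
SSB = Σnᵢ(x̄ᵢ−x̄)² = 1392.856; SSW = ΣΣ(x−x̄ᵢ)² = 811.351
MSB = 1392.856/2 = 696.4281; MSW = 811.351/26 = 31.2058
F = MSB/MSW = 22.3173
df = (2, 26)
p-value (upper-tail) = 0.00000
At α=0.05: p < α → reject H₀

reject H₀: yes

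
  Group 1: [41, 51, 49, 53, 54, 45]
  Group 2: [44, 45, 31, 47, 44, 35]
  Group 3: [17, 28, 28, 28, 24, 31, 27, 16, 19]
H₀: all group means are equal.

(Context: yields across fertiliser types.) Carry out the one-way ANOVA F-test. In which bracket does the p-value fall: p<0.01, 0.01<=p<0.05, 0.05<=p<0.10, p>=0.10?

p-value bracket: p<0.01

Group means [48.83, 41.00, 24.22], grand mean 36.048
SSB = Σnᵢ(x̄ᵢ−x̄)² = 2386.563; SSW = ΣΣ(x−x̄ᵢ)² = 574.389
MSB = 2386.563/2 = 1193.2817; MSW = 574.389/18 = 31.9105
F = MSB/MSW = 37.3946
df = (2, 18)
p-value (upper-tail) = 0.00000
→ bracket: p<0.01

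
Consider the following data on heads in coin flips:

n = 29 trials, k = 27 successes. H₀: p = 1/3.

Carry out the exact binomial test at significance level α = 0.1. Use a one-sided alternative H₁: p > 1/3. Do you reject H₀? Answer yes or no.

Exact binomial: n=29, k=27, p₀=1/3=0.3333
P(X≥27) from Σ C(n,i)·p₀^i·(1−p₀)^(n−i)
p-value (one-sided, H₁ greater) = 0.00000
At α=0.1: p < α → reject H₀

reject H₀: yes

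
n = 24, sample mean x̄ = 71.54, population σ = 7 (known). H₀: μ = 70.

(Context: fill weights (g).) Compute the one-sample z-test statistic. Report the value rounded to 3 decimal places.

SE = σ/√n = 7/√24 = 1.4289
z = (x̄−μ₀)/SE = (71.54−70)/1.4289 = 1.0778

test statistic = 1.078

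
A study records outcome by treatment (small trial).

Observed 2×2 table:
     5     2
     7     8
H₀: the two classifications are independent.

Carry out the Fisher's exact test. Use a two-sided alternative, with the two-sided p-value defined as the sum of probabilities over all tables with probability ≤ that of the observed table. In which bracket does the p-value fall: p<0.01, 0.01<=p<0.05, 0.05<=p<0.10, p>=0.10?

p-value bracket: p>=0.10

Margins: r₁=7, r₂=15, c₁=12, c₂=10, n=22
p_obs = C(7,5)·C(15,7)/C(22,12); sum pmf over tables with pmf ≤ p_obs
p-value (two-sided) = 0.38080
→ bracket: p>=0.10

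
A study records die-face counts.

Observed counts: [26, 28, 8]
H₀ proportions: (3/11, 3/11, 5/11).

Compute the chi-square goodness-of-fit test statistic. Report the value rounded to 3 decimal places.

n = 62; E_i = n·p_i = [16.91, 16.91, 28.18]
χ² = (26−16.91)²/16.91 + (28−16.91)²/16.91 + (8−28.18)²/28.18 = 26.6151
df = 2

test statistic = 26.615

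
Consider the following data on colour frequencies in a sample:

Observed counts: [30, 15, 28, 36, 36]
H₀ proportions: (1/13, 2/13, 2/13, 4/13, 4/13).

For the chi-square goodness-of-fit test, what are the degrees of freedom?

df = k − 1 = 5 − 1 = 4

degrees of freedom = 4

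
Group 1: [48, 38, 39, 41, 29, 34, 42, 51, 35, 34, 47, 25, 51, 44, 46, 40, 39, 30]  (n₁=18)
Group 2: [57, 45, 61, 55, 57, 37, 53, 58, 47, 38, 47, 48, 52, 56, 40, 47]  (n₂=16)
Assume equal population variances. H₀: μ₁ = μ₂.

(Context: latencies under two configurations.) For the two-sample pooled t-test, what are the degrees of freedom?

degrees of freedom = 32

df = n₁ + n₂ − 2 = 18 + 16 − 2 = 32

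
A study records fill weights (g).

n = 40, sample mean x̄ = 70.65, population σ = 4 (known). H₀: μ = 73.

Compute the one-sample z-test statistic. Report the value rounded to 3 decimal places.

test statistic = -3.716

SE = σ/√n = 4/√40 = 0.6325
z = (x̄−μ₀)/SE = (70.65−73)/0.6325 = -3.7157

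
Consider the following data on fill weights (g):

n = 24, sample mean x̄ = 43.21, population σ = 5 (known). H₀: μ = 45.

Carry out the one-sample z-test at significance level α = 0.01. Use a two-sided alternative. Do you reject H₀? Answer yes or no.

reject H₀: no

SE = σ/√n = 5/√24 = 1.0206
z = (x̄−μ₀)/SE = (43.21−45)/1.0206 = -1.7538
p-value (two-sided) = 0.07946
At α=0.01: p ≥ α → fail to reject H₀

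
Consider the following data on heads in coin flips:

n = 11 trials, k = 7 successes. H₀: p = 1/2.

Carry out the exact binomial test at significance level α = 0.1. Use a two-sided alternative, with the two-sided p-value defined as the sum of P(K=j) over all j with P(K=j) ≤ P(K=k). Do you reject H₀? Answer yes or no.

Exact binomial: n=11, k=7, p₀=1/2=0.5000
P(X=j) = C(n,j)·p₀^j·(1−p₀)^(n−j); p = Σ P(X=j) over j with P(X=j) ≤ P(X=7)
p-value (two-sided) = 0.54883
At α=0.1: p ≥ α → fail to reject H₀

reject H₀: no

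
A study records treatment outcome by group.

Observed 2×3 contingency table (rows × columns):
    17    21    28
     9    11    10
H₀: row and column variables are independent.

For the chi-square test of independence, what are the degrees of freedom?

degrees of freedom = 2

df = (r−1)(c−1) = (2−1)·(3−1) = 2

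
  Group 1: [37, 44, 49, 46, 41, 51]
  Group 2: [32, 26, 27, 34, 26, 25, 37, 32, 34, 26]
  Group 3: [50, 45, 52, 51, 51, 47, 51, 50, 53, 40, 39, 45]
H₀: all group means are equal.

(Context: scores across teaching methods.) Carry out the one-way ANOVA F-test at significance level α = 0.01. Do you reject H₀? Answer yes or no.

reject H₀: yes

Group means [44.67, 29.90, 47.83], grand mean 40.750
SSB = Σnᵢ(x̄ᵢ−x̄)² = 1871.350; SSW = ΣΣ(x−x̄ᵢ)² = 543.900
MSB = 1871.350/2 = 935.6750; MSW = 543.900/25 = 21.7560
F = MSB/MSW = 43.0077
df = (2, 25)
p-value (upper-tail) = 0.00000
At α=0.01: p < α → reject H₀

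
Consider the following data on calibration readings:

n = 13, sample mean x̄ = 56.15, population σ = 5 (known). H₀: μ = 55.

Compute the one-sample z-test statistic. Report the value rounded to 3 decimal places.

test statistic = 0.829

SE = σ/√n = 5/√13 = 1.3868
z = (x̄−μ₀)/SE = (56.15−55)/1.3868 = 0.8293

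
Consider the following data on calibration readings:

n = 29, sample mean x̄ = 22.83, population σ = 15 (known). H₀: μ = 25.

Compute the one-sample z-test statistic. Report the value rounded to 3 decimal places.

test statistic = -0.779

SE = σ/√n = 15/√29 = 2.7854
z = (x̄−μ₀)/SE = (22.83−25)/2.7854 = -0.7791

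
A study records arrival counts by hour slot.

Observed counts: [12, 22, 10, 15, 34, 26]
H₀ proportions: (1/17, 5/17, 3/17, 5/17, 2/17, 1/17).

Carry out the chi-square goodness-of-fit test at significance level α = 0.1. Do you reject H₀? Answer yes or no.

n = 119; E_i = n·p_i = [7.00, 35.00, 21.00, 35.00, 14.00, 7.00]
χ² = (12−7.00)²/7.00 + (22−35.00)²/35.00 + (10−21.00)²/21.00 + (15−35.00)²/35.00 + (34−14.00)²/14.00 + (26−7.00)²/7.00 = 105.7333
df = 5
p-value (upper-tail) = 0.00000
At α=0.1: p < α → reject H₀

reject H₀: yes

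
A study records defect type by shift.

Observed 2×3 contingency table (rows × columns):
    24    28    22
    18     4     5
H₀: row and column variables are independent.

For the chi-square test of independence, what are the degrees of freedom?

degrees of freedom = 2

df = (r−1)(c−1) = (2−1)·(3−1) = 2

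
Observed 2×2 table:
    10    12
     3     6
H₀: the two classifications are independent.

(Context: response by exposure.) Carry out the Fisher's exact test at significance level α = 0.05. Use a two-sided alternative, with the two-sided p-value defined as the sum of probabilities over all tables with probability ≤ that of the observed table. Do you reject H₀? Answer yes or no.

reject H₀: no

Margins: r₁=22, r₂=9, c₁=13, c₂=18, n=31
p_obs = C(22,10)·C(9,3)/C(31,13); sum pmf over tables with pmf ≤ p_obs
p-value (two-sided) = 0.69613
At α=0.05: p ≥ α → fail to reject H₀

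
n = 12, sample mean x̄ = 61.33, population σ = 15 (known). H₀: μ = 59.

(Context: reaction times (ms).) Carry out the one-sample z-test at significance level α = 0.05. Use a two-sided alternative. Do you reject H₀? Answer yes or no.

reject H₀: no

SE = σ/√n = 15/√12 = 4.3301
z = (x̄−μ₀)/SE = (61.33−59)/4.3301 = 0.5381
p-value (two-sided) = 0.59051
At α=0.05: p ≥ α → fail to reject H₀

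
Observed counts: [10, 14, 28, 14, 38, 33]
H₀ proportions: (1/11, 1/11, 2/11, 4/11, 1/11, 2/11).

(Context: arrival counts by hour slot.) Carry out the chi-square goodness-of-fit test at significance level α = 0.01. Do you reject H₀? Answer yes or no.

reject H₀: yes

n = 137; E_i = n·p_i = [12.45, 12.45, 24.91, 49.82, 12.45, 24.91]
χ² = (10−12.45)²/12.45 + (14−12.45)²/12.45 + (28−24.91)²/24.91 + (14−49.82)²/49.82 + (38−12.45)²/12.45 + (33−24.91)²/24.91 = 81.8358
df = 5
p-value (upper-tail) = 0.00000
At α=0.01: p < α → reject H₀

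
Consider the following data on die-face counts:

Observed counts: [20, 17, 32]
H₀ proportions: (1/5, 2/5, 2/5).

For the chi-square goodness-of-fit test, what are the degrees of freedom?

degrees of freedom = 2

df = k − 1 = 3 − 1 = 2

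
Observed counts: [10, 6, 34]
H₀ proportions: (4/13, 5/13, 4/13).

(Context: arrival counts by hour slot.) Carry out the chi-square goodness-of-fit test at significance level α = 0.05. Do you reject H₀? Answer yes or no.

reject H₀: yes

n = 50; E_i = n·p_i = [15.38, 19.23, 15.38]
χ² = (10−15.38)²/15.38 + (6−19.23)²/19.23 + (34−15.38)²/15.38 = 33.5120
df = 2
p-value (upper-tail) = 0.00000
At α=0.05: p < α → reject H₀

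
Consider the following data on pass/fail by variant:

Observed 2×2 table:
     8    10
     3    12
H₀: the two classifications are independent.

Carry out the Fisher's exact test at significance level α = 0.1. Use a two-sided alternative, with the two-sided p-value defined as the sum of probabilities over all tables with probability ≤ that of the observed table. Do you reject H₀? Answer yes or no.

Margins: r₁=18, r₂=15, c₁=11, c₂=22, n=33
p_obs = C(18,8)·C(15,3)/C(33,11); sum pmf over tables with pmf ≤ p_obs
p-value (two-sided) = 0.26593
At α=0.1: p ≥ α → fail to reject H₀

reject H₀: no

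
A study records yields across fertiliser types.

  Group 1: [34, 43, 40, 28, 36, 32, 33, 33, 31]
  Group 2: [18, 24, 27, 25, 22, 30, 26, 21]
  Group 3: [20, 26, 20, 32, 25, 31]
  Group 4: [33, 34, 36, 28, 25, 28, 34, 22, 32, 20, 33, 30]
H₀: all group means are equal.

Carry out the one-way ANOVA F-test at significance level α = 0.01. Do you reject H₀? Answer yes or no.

reject H₀: yes

Group means [34.44, 24.12, 25.67, 29.58], grand mean 28.914
SSB = Σnᵢ(x̄ᵢ−x̄)² = 527.396; SSW = ΣΣ(x−x̄ᵢ)² = 687.347
MSB = 527.396/3 = 175.7985; MSW = 687.347/31 = 22.1725
F = MSB/MSW = 7.9287
df = (3, 31)
p-value (upper-tail) = 0.00046
At α=0.01: p < α → reject H₀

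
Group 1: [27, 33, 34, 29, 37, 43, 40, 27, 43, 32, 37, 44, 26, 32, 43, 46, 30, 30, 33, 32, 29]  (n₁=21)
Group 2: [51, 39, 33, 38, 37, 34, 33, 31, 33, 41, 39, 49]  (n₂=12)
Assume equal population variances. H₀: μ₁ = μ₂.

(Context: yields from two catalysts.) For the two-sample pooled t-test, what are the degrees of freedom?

degrees of freedom = 31

df = n₁ + n₂ − 2 = 21 + 12 − 2 = 31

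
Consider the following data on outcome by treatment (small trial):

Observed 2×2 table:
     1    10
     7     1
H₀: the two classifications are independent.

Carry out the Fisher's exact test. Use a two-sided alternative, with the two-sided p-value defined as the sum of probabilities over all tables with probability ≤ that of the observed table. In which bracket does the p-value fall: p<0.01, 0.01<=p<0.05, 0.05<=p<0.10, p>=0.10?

p-value bracket: p<0.01

Margins: r₁=11, r₂=8, c₁=8, c₂=11, n=19
p_obs = C(11,1)·C(8,7)/C(19,8); sum pmf over tables with pmf ≤ p_obs
p-value (two-sided) = 0.00118
→ bracket: p<0.01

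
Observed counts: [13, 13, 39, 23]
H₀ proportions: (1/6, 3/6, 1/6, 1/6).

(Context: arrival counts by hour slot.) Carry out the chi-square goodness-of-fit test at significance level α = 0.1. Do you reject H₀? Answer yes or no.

n = 88; E_i = n·p_i = [14.67, 44.00, 14.67, 14.67]
χ² = (13−14.67)²/14.67 + (13−44.00)²/44.00 + (39−14.67)²/14.67 + (23−14.67)²/14.67 = 67.1364
df = 3
p-value (upper-tail) = 0.00000
At α=0.1: p < α → reject H₀

reject H₀: yes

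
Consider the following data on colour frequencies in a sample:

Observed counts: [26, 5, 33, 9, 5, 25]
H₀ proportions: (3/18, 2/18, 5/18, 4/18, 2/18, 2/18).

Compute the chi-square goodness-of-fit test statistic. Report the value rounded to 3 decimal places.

test statistic = 36.960

n = 103; E_i = n·p_i = [17.17, 11.44, 28.61, 22.89, 11.44, 11.44]
χ² = (26−17.17)²/17.17 + (5−11.44)²/11.44 + (33−28.61)²/28.61 + (9−22.89)²/22.89 + (5−11.44)²/11.44 + (25−11.44)²/11.44 = 36.9602
df = 5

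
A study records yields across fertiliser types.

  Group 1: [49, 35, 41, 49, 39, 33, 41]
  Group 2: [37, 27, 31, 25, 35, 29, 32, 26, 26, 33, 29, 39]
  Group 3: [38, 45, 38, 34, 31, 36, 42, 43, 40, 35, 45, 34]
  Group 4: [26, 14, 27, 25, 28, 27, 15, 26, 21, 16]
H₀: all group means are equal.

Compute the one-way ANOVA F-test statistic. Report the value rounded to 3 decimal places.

test statistic = 24.883

Group means [41.00, 30.75, 38.42, 22.50], grand mean 32.732
SSB = Σnᵢ(x̄ᵢ−x̄)² = 1960.382; SSW = ΣΣ(x−x̄ᵢ)² = 971.667
MSB = 1960.382/3 = 653.4607; MSW = 971.667/37 = 26.2613
F = MSB/MSW = 24.8831
df = (3, 37)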